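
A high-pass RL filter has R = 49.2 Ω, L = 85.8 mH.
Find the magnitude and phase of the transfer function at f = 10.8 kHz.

Step 1 — Angular frequency: ω = 2π·1.08e+04 = 6.786e+04 rad/s.
Step 2 — Transfer function: H(jω) = jωL/(R + jωL).
Step 3 — Numerator jωL = j·5822; denominator R + jωL = 49.2 + j5822.
Step 4 — H = 0.9999 + j0.00845.
Step 5 — Magnitude: |H| = 1 (-0.0 dB); phase: φ = 0.5°.

|H| = 1 (-0.0 dB), φ = 0.5°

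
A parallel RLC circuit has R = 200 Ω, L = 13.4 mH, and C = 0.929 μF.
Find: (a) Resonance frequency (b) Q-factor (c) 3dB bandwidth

Step 1 — Resonance: ω₀ = 1/√(LC) = 1/√(0.0134·9.29e-07) = 8963 rad/s.
Step 2 — f₀ = ω₀/(2π) = 1426 Hz.
Step 3 — Parallel Q: Q = R/(ω₀L) = 200/(8963·0.0134) = 1.665.
Step 4 — Bandwidth: Δω = ω₀/Q = 5382 rad/s; BW = Δω/(2π) = 856.6 Hz.

(a) f₀ = 1426 Hz  (b) Q = 1.665  (c) BW = 856.6 Hz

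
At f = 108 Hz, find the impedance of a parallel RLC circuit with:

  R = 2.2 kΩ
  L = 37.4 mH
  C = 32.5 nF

Step 1 — Angular frequency: ω = 2π·f = 2π·108 = 678.6 rad/s.
Step 2 — Component impedances:
  R: Z = R = 2200 Ω
  L: Z = jωL = j·678.6·0.0374 = 0 + j25.38 Ω
  C: Z = 1/(jωC) = -j/(ω·C) = 0 - j4.534e+04 Ω
Step 3 — Parallel combination: 1/Z_total = 1/R + 1/L + 1/C; Z_total = 0.2931 + j25.39 Ω = 25.39∠89.3° Ω.

Z = 0.2931 + j25.39 Ω = 25.39∠89.3° Ω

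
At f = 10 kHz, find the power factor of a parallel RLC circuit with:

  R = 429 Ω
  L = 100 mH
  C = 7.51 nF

Step 1 — Angular frequency: ω = 2π·f = 2π·1e+04 = 6.283e+04 rad/s.
Step 2 — Component impedances:
  R: Z = R = 429 Ω
  L: Z = jωL = j·6.283e+04·0.1 = 0 + j6283 Ω
  C: Z = 1/(jωC) = -j/(ω·C) = 0 - j2119 Ω
Step 3 — Parallel combination: 1/Z_total = 1/R + 1/L + 1/C; Z_total = 421.4 - j56.53 Ω = 425.2∠-7.6° Ω.
Step 4 — Power factor: PF = cos(φ) = Re(Z)/|Z| = 421.4/425.2 = 0.9911.
Step 5 — Type: Im(Z) = -56.53 ⇒ leading (phase φ = -7.6°).

PF = 0.9911 (leading, φ = -7.6°)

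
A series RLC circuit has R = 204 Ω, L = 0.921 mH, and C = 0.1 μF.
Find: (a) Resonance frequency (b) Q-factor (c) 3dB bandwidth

Step 1 — Resonance: ω₀ = 1/√(LC) = 1/√(0.000921·1e-07) = 1.042e+05 rad/s.
Step 2 — f₀ = ω₀/(2π) = 1.658e+04 Hz.
Step 3 — Series Q: Q = ω₀L/R = 1.042e+05·0.000921/204 = 0.4704.
Step 4 — Bandwidth: Δω = ω₀/Q = 2.215e+05 rad/s; BW = Δω/(2π) = 3.525e+04 Hz.

(a) f₀ = 1.658e+04 Hz  (b) Q = 0.4704  (c) BW = 3.525e+04 Hz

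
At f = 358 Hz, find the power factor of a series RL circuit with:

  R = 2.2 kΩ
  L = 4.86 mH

Step 1 — Angular frequency: ω = 2π·f = 2π·358 = 2249 rad/s.
Step 2 — Component impedances:
  R: Z = R = 2200 Ω
  L: Z = jωL = j·2249·0.00486 = 0 + j10.93 Ω
Step 3 — Series combination: Z_total = R + L = 2200 + j10.93 Ω = 2200∠0.3° Ω.
Step 4 — Power factor: PF = cos(φ) = Re(Z)/|Z| = 2200/2200 = 1.
Step 5 — Type: Im(Z) = 10.93 ⇒ lagging (phase φ = 0.3°).

PF = 1 (lagging, φ = 0.3°)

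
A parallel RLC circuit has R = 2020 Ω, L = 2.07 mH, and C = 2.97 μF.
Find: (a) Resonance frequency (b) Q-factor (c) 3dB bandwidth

Step 1 — Resonance: ω₀ = 1/√(LC) = 1/√(0.00207·2.97e-06) = 1.275e+04 rad/s.
Step 2 — f₀ = ω₀/(2π) = 2030 Hz.
Step 3 — Parallel Q: Q = R/(ω₀L) = 2020/(1.275e+04·0.00207) = 76.51.
Step 4 — Bandwidth: Δω = ω₀/Q = 166.7 rad/s; BW = Δω/(2π) = 26.53 Hz.

(a) f₀ = 2030 Hz  (b) Q = 76.51  (c) BW = 26.53 Hz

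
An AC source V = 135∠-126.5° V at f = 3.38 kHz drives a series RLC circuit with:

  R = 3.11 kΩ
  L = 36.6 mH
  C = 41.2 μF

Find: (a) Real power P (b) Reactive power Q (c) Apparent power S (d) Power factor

Step 1 — Angular frequency: ω = 2π·f = 2π·3380 = 2.124e+04 rad/s.
Step 2 — Component impedances:
  R: Z = R = 3110 Ω
  L: Z = jωL = j·2.124e+04·0.0366 = 0 + j777.3 Ω
  C: Z = 1/(jωC) = -j/(ω·C) = 0 - j1.143 Ω
Step 3 — Series combination: Z_total = R + L + C = 3110 + j776.1 Ω = 3205∠14.0° Ω.
Step 4 — Source phasor: V = 135∠-126.5° V = -80.3 - j108.5 V.
Step 5 — Current: I = V / Z = -0.0325 - j0.02678 A = 0.04212∠-140.5° A.
Step 6 — Complex power: S = V·I* = 5.517 + j1.377 VA.
Step 7 — Real power: P = Re(S) = 5.517 W.
Step 8 — Reactive power: Q = Im(S) = 1.377 VAR.
Step 9 — Apparent power: |S| = 5.686 VA.
Step 10 — Power factor: PF = P/|S| = 0.9702 (lagging).

(a) P = 5.517 W  (b) Q = 1.377 VAR  (c) S = 5.686 VA  (d) PF = 0.9702 (lagging)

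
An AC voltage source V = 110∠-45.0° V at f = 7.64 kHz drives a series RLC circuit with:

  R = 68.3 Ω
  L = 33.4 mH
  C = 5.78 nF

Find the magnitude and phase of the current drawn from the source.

Step 1 — Angular frequency: ω = 2π·f = 2π·7640 = 4.8e+04 rad/s.
Step 2 — Component impedances:
  R: Z = R = 68.3 Ω
  L: Z = jωL = j·4.8e+04·0.0334 = 0 + j1603 Ω
  C: Z = 1/(jωC) = -j/(ω·C) = 0 - j3604 Ω
Step 3 — Series combination: Z_total = R + L + C = 68.3 - j2001 Ω = 2002∠-88.0° Ω.
Step 4 — Source phasor: V = 110∠-45.0° V = 77.78 - j77.78 V.
Step 5 — Ohm's law: I = V / Z_total = (77.78 - j77.78) / (68.3 - j2001) = 0.04016 + j0.0375 A.
Step 6 — Convert to polar: |I| = 0.05495 A, ∠I = 43.0°.

I = 0.05495∠43.0° A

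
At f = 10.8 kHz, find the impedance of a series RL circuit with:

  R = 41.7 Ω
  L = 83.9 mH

Step 1 — Angular frequency: ω = 2π·f = 2π·1.08e+04 = 6.786e+04 rad/s.
Step 2 — Component impedances:
  R: Z = R = 41.7 Ω
  L: Z = jωL = j·6.786e+04·0.0839 = 0 + j5693 Ω
Step 3 — Series combination: Z_total = R + L = 41.7 + j5693 Ω = 5693∠89.6° Ω.

Z = 41.7 + j5693 Ω = 5693∠89.6° Ω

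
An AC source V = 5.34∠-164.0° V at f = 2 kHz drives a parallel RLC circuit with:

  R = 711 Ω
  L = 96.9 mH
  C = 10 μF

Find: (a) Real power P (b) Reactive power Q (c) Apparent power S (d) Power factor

Step 1 — Angular frequency: ω = 2π·f = 2π·2000 = 1.257e+04 rad/s.
Step 2 — Component impedances:
  R: Z = R = 711 Ω
  L: Z = jωL = j·1.257e+04·0.0969 = 0 + j1218 Ω
  C: Z = 1/(jωC) = -j/(ω·C) = 0 - j7.958 Ω
Step 3 — Parallel combination: 1/Z_total = 1/R + 1/L + 1/C; Z_total = 0.09023 - j8.009 Ω = 8.01∠-89.4° Ω.
Step 4 — Source phasor: V = 5.34∠-164.0° V = -5.133 - j1.472 V.
Step 5 — Current: I = V / Z = 0.1765 - j0.6429 A = 0.6667∠-74.6° A.
Step 6 — Complex power: S = V·I* = 0.04011 - j3.56 VA.
Step 7 — Real power: P = Re(S) = 0.04011 W.
Step 8 — Reactive power: Q = Im(S) = -3.56 VAR.
Step 9 — Apparent power: |S| = 3.56 VA.
Step 10 — Power factor: PF = P/|S| = 0.01127 (leading).

(a) P = 0.04011 W  (b) Q = -3.56 VAR  (c) S = 3.56 VA  (d) PF = 0.01127 (leading)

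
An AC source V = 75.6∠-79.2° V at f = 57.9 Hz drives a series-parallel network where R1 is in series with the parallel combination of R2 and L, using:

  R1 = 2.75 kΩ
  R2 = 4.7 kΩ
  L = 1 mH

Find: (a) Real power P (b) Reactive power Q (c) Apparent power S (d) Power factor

Step 1 — Angular frequency: ω = 2π·f = 2π·57.9 = 363.8 rad/s.
Step 2 — Component impedances:
  R1: Z = R = 2750 Ω
  R2: Z = R = 4700 Ω
  L: Z = jωL = j·363.8·0.001 = 0 + j0.3638 Ω
Step 3 — Parallel branch: R2 || L = 1/(1/R2 + 1/L) = 2.816e-05 + j0.3638 Ω.
Step 4 — Series with R1: Z_total = R1 + (R2 || L) = 2750 + j0.3638 Ω = 2750∠0.0° Ω.
Step 5 — Source phasor: V = 75.6∠-79.2° V = 14.17 - j74.26 V.
Step 6 — Current: I = V / Z = 0.005148 - j0.027 A = 0.02749∠-79.2° A.
Step 7 — Complex power: S = V·I* = 2.078 + j0.0002749 VA.
Step 8 — Real power: P = Re(S) = 2.078 W.
Step 9 — Reactive power: Q = Im(S) = 0.0002749 VAR.
Step 10 — Apparent power: |S| = 2.078 VA.
Step 11 — Power factor: PF = P/|S| = 1 (lagging).

(a) P = 2.078 W  (b) Q = 0.0002749 VAR  (c) S = 2.078 VA  (d) PF = 1 (lagging)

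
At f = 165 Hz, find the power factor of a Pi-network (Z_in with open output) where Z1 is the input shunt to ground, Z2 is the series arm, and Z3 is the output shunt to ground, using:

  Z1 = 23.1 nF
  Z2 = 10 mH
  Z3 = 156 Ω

Step 1 — Angular frequency: ω = 2π·f = 2π·165 = 1037 rad/s.
Step 2 — Component impedances:
  Z1: Z = 1/(jωC) = -j/(ω·C) = 0 - j4.176e+04 Ω
  Z2: Z = jωL = j·1037·0.01 = 0 + j10.37 Ω
  Z3: Z = R = 156 Ω
Step 3 — With open output, the series arm Z2 and the output shunt Z3 appear in series to ground: Z2 + Z3 = 156 + j10.37 Ω.
Step 4 — Parallel with input shunt Z1: Z_in = Z1 || (Z2 + Z3) = 156.1 + j9.787 Ω = 156.4∠3.6° Ω.
Step 5 — Power factor: PF = cos(φ) = Re(Z)/|Z| = 156.075/156.382 = 0.998.
Step 6 — Type: Im(Z) = 9.787 ⇒ lagging (phase φ = 3.6°).

PF = 0.998 (lagging, φ = 3.6°)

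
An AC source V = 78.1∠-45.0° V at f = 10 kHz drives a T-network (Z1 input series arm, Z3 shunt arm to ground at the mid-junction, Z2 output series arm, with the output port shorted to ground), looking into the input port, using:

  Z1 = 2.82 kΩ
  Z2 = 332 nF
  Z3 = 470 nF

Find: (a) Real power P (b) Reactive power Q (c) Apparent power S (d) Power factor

Step 1 — Angular frequency: ω = 2π·f = 2π·1e+04 = 6.283e+04 rad/s.
Step 2 — Component impedances:
  Z1: Z = R = 2820 Ω
  Z2: Z = 1/(jωC) = -j/(ω·C) = 0 - j47.94 Ω
  Z3: Z = 1/(jωC) = -j/(ω·C) = 0 - j33.86 Ω
Step 3 — With the output port shorted to ground, the output series arm Z2 runs from the junction to ground; the shunt arm Z3 also runs from the junction to ground. They appear in parallel: Z3 || Z2 = 0 - j19.84 Ω.
Step 4 — Series with input arm Z1: Z_in = Z1 + (Z3 || Z2) = 2820 - j19.84 Ω = 2820∠-0.4° Ω.
Step 5 — Source phasor: V = 78.1∠-45.0° V = 55.23 - j55.23 V.
Step 6 — Current: I = V / Z = 0.01972 - j0.01944 A = 0.02769∠-44.6° A.
Step 7 — Complex power: S = V·I* = 2.163 - j0.01522 VA.
Step 8 — Real power: P = Re(S) = 2.163 W.
Step 9 — Reactive power: Q = Im(S) = -0.01522 VAR.
Step 10 — Apparent power: |S| = 2.163 VA.
Step 11 — Power factor: PF = P/|S| = 1 (leading).

(a) P = 2.163 W  (b) Q = -0.01522 VAR  (c) S = 2.163 VA  (d) PF = 1 (leading)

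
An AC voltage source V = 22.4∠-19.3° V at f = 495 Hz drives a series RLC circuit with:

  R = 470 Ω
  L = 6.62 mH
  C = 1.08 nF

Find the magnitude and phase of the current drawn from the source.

Step 1 — Angular frequency: ω = 2π·f = 2π·495 = 3110 rad/s.
Step 2 — Component impedances:
  R: Z = R = 470 Ω
  L: Z = jωL = j·3110·0.00662 = 0 + j20.59 Ω
  C: Z = 1/(jωC) = -j/(ω·C) = 0 - j2.977e+05 Ω
Step 3 — Series combination: Z_total = R + L + C = 470 - j2.977e+05 Ω = 2.977e+05∠-89.9° Ω.
Step 4 — Source phasor: V = 22.4∠-19.3° V = 21.14 - j7.404 V.
Step 5 — Ohm's law: I = V / Z_total = (21.14 - j7.404) / (470 - j2.977e+05) = 2.498e-05 + j7.098e-05 A.
Step 6 — Convert to polar: |I| = 7.525e-05 A, ∠I = 70.6°.

I = 7.525e-05∠70.6° A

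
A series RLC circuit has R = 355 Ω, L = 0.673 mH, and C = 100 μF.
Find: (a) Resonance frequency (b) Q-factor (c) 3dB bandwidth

Step 1 — Resonance condition Im(Z)=0 gives ω₀ = 1/√(LC).
Step 2 — ω₀ = 1/√(0.000673·0.0001) = 3855 rad/s.
Step 3 — f₀ = ω₀/(2π) = 613.5 Hz.
Step 4 — Series Q: Q = ω₀L/R = 3855·0.000673/355 = 0.007308.
Step 5 — 3dB bandwidth: Δω = ω₀/Q = 5.275e+05 rad/s; BW = Δω/(2π) = 8.395e+04 Hz.

(a) f₀ = 613.5 Hz  (b) Q = 0.007308  (c) BW = 8.395e+04 Hz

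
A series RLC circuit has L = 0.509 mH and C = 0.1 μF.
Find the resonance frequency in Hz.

Step 1 — Resonance condition Im(Z)=0 gives ω₀ = 1/√(LC).
Step 2 — ω₀ = 1/√(0.000509·1e-07) = 1.402e+05 rad/s.
Step 3 — f₀ = ω₀/(2π) = 2.231e+04 Hz.

f₀ = 2.231e+04 Hz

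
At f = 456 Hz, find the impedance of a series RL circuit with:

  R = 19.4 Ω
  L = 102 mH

Step 1 — Angular frequency: ω = 2π·f = 2π·456 = 2865 rad/s.
Step 2 — Component impedances:
  R: Z = R = 19.4 Ω
  L: Z = jωL = j·2865·0.102 = 0 + j292.2 Ω
Step 3 — Series combination: Z_total = R + L = 19.4 + j292.2 Ω = 292.9∠86.2° Ω.

Z = 19.4 + j292.2 Ω = 292.9∠86.2° Ω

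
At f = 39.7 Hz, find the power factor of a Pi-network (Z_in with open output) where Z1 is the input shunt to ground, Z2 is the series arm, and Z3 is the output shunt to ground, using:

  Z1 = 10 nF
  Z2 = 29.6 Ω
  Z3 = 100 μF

Step 1 — Angular frequency: ω = 2π·f = 2π·39.7 = 249.4 rad/s.
Step 2 — Component impedances:
  Z1: Z = 1/(jωC) = -j/(ω·C) = 0 - j4.009e+05 Ω
  Z2: Z = R = 29.6 Ω
  Z3: Z = 1/(jωC) = -j/(ω·C) = 0 - j40.09 Ω
Step 3 — With open output, the series arm Z2 and the output shunt Z3 appear in series to ground: Z2 + Z3 = 29.6 - j40.09 Ω.
Step 4 — Parallel with input shunt Z1: Z_in = Z1 || (Z2 + Z3) = 29.59 - j40.09 Ω = 49.83∠-53.6° Ω.
Step 5 — Power factor: PF = cos(φ) = Re(Z)/|Z| = 29.594/49.828 = 0.5939.
Step 6 — Type: Im(Z) = -40.09 ⇒ leading (phase φ = -53.6°).

PF = 0.5939 (leading, φ = -53.6°)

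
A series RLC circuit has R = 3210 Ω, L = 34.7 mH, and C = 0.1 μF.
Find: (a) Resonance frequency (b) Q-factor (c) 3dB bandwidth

Step 1 — Resonance: ω₀ = 1/√(LC) = 1/√(0.0347·1e-07) = 1.698e+04 rad/s.
Step 2 — f₀ = ω₀/(2π) = 2702 Hz.
Step 3 — Series Q: Q = ω₀L/R = 1.698e+04·0.0347/3210 = 0.1835.
Step 4 — Bandwidth: Δω = ω₀/Q = 9.251e+04 rad/s; BW = Δω/(2π) = 1.472e+04 Hz.

(a) f₀ = 2702 Hz  (b) Q = 0.1835  (c) BW = 1.472e+04 Hz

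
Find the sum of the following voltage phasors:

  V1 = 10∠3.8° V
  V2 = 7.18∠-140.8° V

Step 1 — Convert each phasor to rectangular form:
  V1 = 10·(cos(3.8°) + j·sin(3.8°)) = 9.978 + j0.6627 V
  V2 = 7.18·(cos(-140.8°) + j·sin(-140.8°)) = -5.564 - j4.538 V
Step 2 — Sum components: V_total = 4.414 - j3.875 V.
Step 3 — Convert to polar: |V_total| = 5.874 V, ∠V_total = -41.3°.

V_total = 5.874∠-41.3° V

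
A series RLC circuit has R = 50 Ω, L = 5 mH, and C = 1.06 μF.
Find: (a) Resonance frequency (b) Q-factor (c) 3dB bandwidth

Step 1 — Resonance: ω₀ = 1/√(LC) = 1/√(0.005·1.06e-06) = 1.374e+04 rad/s.
Step 2 — f₀ = ω₀/(2π) = 2186 Hz.
Step 3 — Series Q: Q = ω₀L/R = 1.374e+04·0.005/50 = 1.374.
Step 4 — Bandwidth: Δω = ω₀/Q = 1e+04 rad/s; BW = Δω/(2π) = 1592 Hz.

(a) f₀ = 2186 Hz  (b) Q = 1.374  (c) BW = 1592 Hz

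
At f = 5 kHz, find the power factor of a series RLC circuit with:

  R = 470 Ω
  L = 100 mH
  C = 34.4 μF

Step 1 — Angular frequency: ω = 2π·f = 2π·5000 = 3.142e+04 rad/s.
Step 2 — Component impedances:
  R: Z = R = 470 Ω
  L: Z = jωL = j·3.142e+04·0.1 = 0 + j3142 Ω
  C: Z = 1/(jωC) = -j/(ω·C) = 0 - j0.9253 Ω
Step 3 — Series combination: Z_total = R + L + C = 470 + j3141 Ω = 3176∠81.5° Ω.
Step 4 — Power factor: PF = cos(φ) = Re(Z)/|Z| = 470/3176 = 0.148.
Step 5 — Type: Im(Z) = 3141 ⇒ lagging (phase φ = 81.5°).

PF = 0.148 (lagging, φ = 81.5°)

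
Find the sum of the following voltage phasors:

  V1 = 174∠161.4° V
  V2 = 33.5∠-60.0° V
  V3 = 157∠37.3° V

Step 1 — Convert each phasor to rectangular form:
  V1 = 174·(cos(161.4°) + j·sin(161.4°)) = -164.9 + j55.5 V
  V2 = 33.5·(cos(-60.0°) + j·sin(-60.0°)) = 16.75 - j29.01 V
  V3 = 157·(cos(37.3°) + j·sin(37.3°)) = 124.9 + j95.14 V
Step 2 — Sum components: V_total = -23.27 + j121.6 V.
Step 3 — Convert to polar: |V_total| = 123.8 V, ∠V_total = 100.8°.

V_total = 123.8∠100.8° V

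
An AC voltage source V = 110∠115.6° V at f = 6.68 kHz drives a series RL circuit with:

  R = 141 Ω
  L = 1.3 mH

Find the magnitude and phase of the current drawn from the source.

Step 1 — Angular frequency: ω = 2π·f = 2π·6680 = 4.197e+04 rad/s.
Step 2 — Component impedances:
  R: Z = R = 141 Ω
  L: Z = jωL = j·4.197e+04·0.0013 = 0 + j54.56 Ω
Step 3 — Series combination: Z_total = R + L = 141 + j54.56 Ω = 151.2∠21.2° Ω.
Step 4 — Source phasor: V = 110∠115.6° V = -47.53 + j99.2 V.
Step 5 — Ohm's law: I = V / Z_total = (-47.53 + j99.2) / (141 + j54.56) = -0.05639 + j0.7254 A.
Step 6 — Convert to polar: |I| = 0.7276 A, ∠I = 94.4°.

I = 0.7276∠94.4° A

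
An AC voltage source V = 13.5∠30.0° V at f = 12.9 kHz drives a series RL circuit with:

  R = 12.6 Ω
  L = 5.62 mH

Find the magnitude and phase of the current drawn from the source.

Step 1 — Angular frequency: ω = 2π·f = 2π·1.29e+04 = 8.105e+04 rad/s.
Step 2 — Component impedances:
  R: Z = R = 12.6 Ω
  L: Z = jωL = j·8.105e+04·0.00562 = 0 + j455.5 Ω
Step 3 — Series combination: Z_total = R + L = 12.6 + j455.5 Ω = 455.7∠88.4° Ω.
Step 4 — Source phasor: V = 13.5∠30.0° V = 11.69 + j6.75 V.
Step 5 — Ohm's law: I = V / Z_total = (11.69 + j6.75) / (12.6 + j455.5) = 0.01552 - j0.02524 A.
Step 6 — Convert to polar: |I| = 0.02963 A, ∠I = -58.4°.

I = 0.02963∠-58.4° A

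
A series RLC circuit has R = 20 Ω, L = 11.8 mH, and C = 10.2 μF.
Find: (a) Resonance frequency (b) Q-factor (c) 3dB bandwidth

Step 1 — Resonance: ω₀ = 1/√(LC) = 1/√(0.0118·1.02e-05) = 2882 rad/s.
Step 2 — f₀ = ω₀/(2π) = 458.8 Hz.
Step 3 — Series Q: Q = ω₀L/R = 2882·0.0118/20 = 1.701.
Step 4 — Bandwidth: Δω = ω₀/Q = 1695 rad/s; BW = Δω/(2π) = 269.8 Hz.

(a) f₀ = 458.8 Hz  (b) Q = 1.701  (c) BW = 269.8 Hz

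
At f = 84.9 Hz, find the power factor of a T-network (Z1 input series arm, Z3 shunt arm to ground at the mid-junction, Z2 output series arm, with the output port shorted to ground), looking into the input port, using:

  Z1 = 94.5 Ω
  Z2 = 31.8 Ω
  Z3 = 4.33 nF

Step 1 — Angular frequency: ω = 2π·f = 2π·84.9 = 533.4 rad/s.
Step 2 — Component impedances:
  Z1: Z = R = 94.5 Ω
  Z2: Z = R = 31.8 Ω
  Z3: Z = 1/(jωC) = -j/(ω·C) = 0 - j4.329e+05 Ω
Step 3 — With the output port shorted to ground, the output series arm Z2 runs from the junction to ground; the shunt arm Z3 also runs from the junction to ground. They appear in parallel: Z3 || Z2 = 31.8 - j0.002336 Ω.
Step 4 — Series with input arm Z1: Z_in = Z1 + (Z3 || Z2) = 126.3 - j0.002336 Ω = 126.3∠-0.0° Ω.
Step 5 — Power factor: PF = cos(φ) = Re(Z)/|Z| = 126.3/126.3 = 1.
Step 6 — Type: Im(Z) = -0.002336 ⇒ leading (phase φ = -0.0°).

PF = 1 (leading, φ = -0.0°)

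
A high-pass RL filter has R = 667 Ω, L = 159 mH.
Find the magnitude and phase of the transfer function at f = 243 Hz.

Step 1 — Angular frequency: ω = 2π·243 = 1527 rad/s.
Step 2 — Transfer function: H(jω) = jωL/(R + jωL).
Step 3 — Numerator jωL = j·242.8; denominator R + jωL = 667 + j242.8.
Step 4 — H = 0.117 + j0.3214.
Step 5 — Magnitude: |H| = 0.342 (-9.3 dB); phase: φ = 70.0°.

|H| = 0.342 (-9.3 dB), φ = 70.0°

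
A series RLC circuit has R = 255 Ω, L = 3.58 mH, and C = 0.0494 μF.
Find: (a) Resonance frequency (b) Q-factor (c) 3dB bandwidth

Step 1 — Resonance: ω₀ = 1/√(LC) = 1/√(0.00358·4.94e-08) = 7.52e+04 rad/s.
Step 2 — f₀ = ω₀/(2π) = 1.197e+04 Hz.
Step 3 — Series Q: Q = ω₀L/R = 7.52e+04·0.00358/255 = 1.056.
Step 4 — Bandwidth: Δω = ω₀/Q = 7.123e+04 rad/s; BW = Δω/(2π) = 1.134e+04 Hz.

(a) f₀ = 1.197e+04 Hz  (b) Q = 1.056  (c) BW = 1.134e+04 Hz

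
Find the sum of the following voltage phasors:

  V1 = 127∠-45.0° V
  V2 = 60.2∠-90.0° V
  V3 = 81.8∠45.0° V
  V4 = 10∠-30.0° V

Step 1 — Convert each phasor to rectangular form:
  V1 = 127·(cos(-45.0°) + j·sin(-45.0°)) = 89.8 - j89.8 V
  V2 = 60.2·(cos(-90.0°) + j·sin(-90.0°)) = 0 - j60.2 V
  V3 = 81.8·(cos(45.0°) + j·sin(45.0°)) = 57.84 + j57.84 V
  V4 = 10·(cos(-30.0°) + j·sin(-30.0°)) = 8.66 - j5 V
Step 2 — Sum components: V_total = 156.3 - j97.16 V.
Step 3 — Convert to polar: |V_total| = 184 V, ∠V_total = -31.9°.

V_total = 184∠-31.9° V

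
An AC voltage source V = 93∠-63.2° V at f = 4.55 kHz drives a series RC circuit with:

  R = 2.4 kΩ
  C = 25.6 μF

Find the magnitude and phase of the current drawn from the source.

Step 1 — Angular frequency: ω = 2π·f = 2π·4550 = 2.859e+04 rad/s.
Step 2 — Component impedances:
  R: Z = R = 2400 Ω
  C: Z = 1/(jωC) = -j/(ω·C) = 0 - j1.366 Ω
Step 3 — Series combination: Z_total = R + C = 2400 - j1.366 Ω = 2400∠-0.0° Ω.
Step 4 — Source phasor: V = 93∠-63.2° V = 41.93 - j83.01 V.
Step 5 — Ohm's law: I = V / Z_total = (41.93 - j83.01) / (2400 - j1.366) = 0.01749 - j0.03458 A.
Step 6 — Convert to polar: |I| = 0.03875 A, ∠I = -63.2°.

I = 0.03875∠-63.2° A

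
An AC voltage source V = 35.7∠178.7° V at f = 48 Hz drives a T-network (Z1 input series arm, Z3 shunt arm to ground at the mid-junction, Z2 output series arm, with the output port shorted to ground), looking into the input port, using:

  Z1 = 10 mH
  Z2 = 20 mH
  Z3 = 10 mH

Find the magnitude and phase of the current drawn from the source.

Step 1 — Angular frequency: ω = 2π·f = 2π·48 = 301.6 rad/s.
Step 2 — Component impedances:
  Z1: Z = jωL = j·301.6·0.01 = 0 + j3.016 Ω
  Z2: Z = jωL = j·301.6·0.02 = 0 + j6.032 Ω
  Z3: Z = jωL = j·301.6·0.01 = 0 + j3.016 Ω
Step 3 — With the output port shorted to ground, the output series arm Z2 runs from the junction to ground; the shunt arm Z3 also runs from the junction to ground. They appear in parallel: Z3 || Z2 = 0 + j2.011 Ω.
Step 4 — Series with input arm Z1: Z_in = Z1 + (Z3 || Z2) = 0 + j5.027 Ω = 5.027∠90.0° Ω.
Step 5 — Source phasor: V = 35.7∠178.7° V = -35.69 + j0.8099 V.
Step 6 — Ohm's law: I = V / Z_total = (-35.69 + j0.8099) / (0 + j5.027) = 0.1611 + j7.1 A.
Step 7 — Convert to polar: |I| = 7.102 A, ∠I = 88.7°.

I = 7.102∠88.7° A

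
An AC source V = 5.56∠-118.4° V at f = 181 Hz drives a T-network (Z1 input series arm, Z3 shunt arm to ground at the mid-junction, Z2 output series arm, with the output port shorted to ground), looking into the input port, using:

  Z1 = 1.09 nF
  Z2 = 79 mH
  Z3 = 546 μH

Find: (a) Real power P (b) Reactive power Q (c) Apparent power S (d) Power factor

Step 1 — Angular frequency: ω = 2π·f = 2π·181 = 1137 rad/s.
Step 2 — Component impedances:
  Z1: Z = 1/(jωC) = -j/(ω·C) = 0 - j8.067e+05 Ω
  Z2: Z = jωL = j·1137·0.079 = 0 + j89.84 Ω
  Z3: Z = jωL = j·1137·0.000546 = 0 + j0.6209 Ω
Step 3 — With the output port shorted to ground, the output series arm Z2 runs from the junction to ground; the shunt arm Z3 also runs from the junction to ground. They appear in parallel: Z3 || Z2 = 0 + j0.6167 Ω.
Step 4 — Series with input arm Z1: Z_in = Z1 + (Z3 || Z2) = 0 - j8.067e+05 Ω = 8.067e+05∠-90.0° Ω.
Step 5 — Source phasor: V = 5.56∠-118.4° V = -2.644 - j4.891 V.
Step 6 — Current: I = V / Z = 6.063e-06 - j3.278e-06 A = 6.892e-06∠-28.4° A.
Step 7 — Complex power: S = V·I* = 0 - j3.832e-05 VA.
Step 8 — Real power: P = Re(S) = 0 W.
Step 9 — Reactive power: Q = Im(S) = -3.832e-05 VAR.
Step 10 — Apparent power: |S| = 3.832e-05 VA.
Step 11 — Power factor: PF = P/|S| = 0 (leading).

(a) P = 0 W  (b) Q = -3.832e-05 VAR  (c) S = 3.832e-05 VA  (d) PF = 0 (leading)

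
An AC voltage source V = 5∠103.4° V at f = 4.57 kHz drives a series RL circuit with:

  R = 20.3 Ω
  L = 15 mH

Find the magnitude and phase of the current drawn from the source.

Step 1 — Angular frequency: ω = 2π·f = 2π·4570 = 2.871e+04 rad/s.
Step 2 — Component impedances:
  R: Z = R = 20.3 Ω
  L: Z = jωL = j·2.871e+04·0.015 = 0 + j430.7 Ω
Step 3 — Series combination: Z_total = R + L = 20.3 + j430.7 Ω = 431.2∠87.3° Ω.
Step 4 — Source phasor: V = 5∠103.4° V = -1.159 + j4.864 V.
Step 5 — Ohm's law: I = V / Z_total = (-1.159 + j4.864) / (20.3 + j430.7) = 0.01114 + j0.003215 A.
Step 6 — Convert to polar: |I| = 0.0116 A, ∠I = 16.1°.

I = 0.0116∠16.1° A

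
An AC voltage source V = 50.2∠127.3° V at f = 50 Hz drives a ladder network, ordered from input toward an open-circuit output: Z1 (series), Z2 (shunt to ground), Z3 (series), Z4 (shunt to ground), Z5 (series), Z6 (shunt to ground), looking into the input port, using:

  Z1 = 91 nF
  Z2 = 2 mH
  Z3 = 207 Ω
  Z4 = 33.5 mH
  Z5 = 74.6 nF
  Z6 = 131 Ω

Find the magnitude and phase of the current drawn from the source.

Step 1 — Angular frequency: ω = 2π·f = 2π·50 = 314.2 rad/s.
Step 2 — Component impedances:
  Z1: Z = 1/(jωC) = -j/(ω·C) = 0 - j3.498e+04 Ω
  Z2: Z = jωL = j·314.2·0.002 = 0 + j0.6283 Ω
  Z3: Z = R = 207 Ω
  Z4: Z = jωL = j·314.2·0.0335 = 0 + j10.52 Ω
  Z5: Z = 1/(jωC) = -j/(ω·C) = 0 - j4.267e+04 Ω
  Z6: Z = R = 131 Ω
Step 3 — Ladder network (open output): work backward from the far end, alternating series and parallel combinations. Z_in = 0.001902 - j3.498e+04 Ω = 3.498e+04∠-90.0° Ω.
Step 4 — Source phasor: V = 50.2∠127.3° V = -30.42 + j39.93 V.
Step 5 — Ohm's law: I = V / Z_total = (-30.42 + j39.93) / (0.001902 - j3.498e+04) = -0.001142 - j0.0008697 A.
Step 6 — Convert to polar: |I| = 0.001435 A, ∠I = -142.7°.

I = 0.001435∠-142.7° A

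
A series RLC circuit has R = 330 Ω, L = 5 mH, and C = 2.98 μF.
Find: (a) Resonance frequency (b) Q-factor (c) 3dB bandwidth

Step 1 — Resonance: ω₀ = 1/√(LC) = 1/√(0.005·2.98e-06) = 8192 rad/s.
Step 2 — f₀ = ω₀/(2π) = 1304 Hz.
Step 3 — Series Q: Q = ω₀L/R = 8192·0.005/330 = 0.1241.
Step 4 — Bandwidth: Δω = ω₀/Q = 6.6e+04 rad/s; BW = Δω/(2π) = 1.05e+04 Hz.

(a) f₀ = 1304 Hz  (b) Q = 0.1241  (c) BW = 1.05e+04 Hz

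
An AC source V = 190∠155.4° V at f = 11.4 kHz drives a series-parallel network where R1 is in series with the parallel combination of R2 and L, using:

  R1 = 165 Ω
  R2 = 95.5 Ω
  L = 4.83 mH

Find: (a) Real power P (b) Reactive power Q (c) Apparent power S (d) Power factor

Step 1 — Angular frequency: ω = 2π·f = 2π·1.14e+04 = 7.163e+04 rad/s.
Step 2 — Component impedances:
  R1: Z = R = 165 Ω
  R2: Z = R = 95.5 Ω
  L: Z = jωL = j·7.163e+04·0.00483 = 0 + j346 Ω
Step 3 — Parallel branch: R2 || L = 1/(1/R2 + 1/L) = 88.74 + j24.5 Ω.
Step 4 — Series with R1: Z_total = R1 + (R2 || L) = 253.7 + j24.5 Ω = 254.9∠5.5° Ω.
Step 5 — Source phasor: V = 190∠155.4° V = -172.8 + j79.09 V.
Step 6 — Current: I = V / Z = -0.6447 + j0.374 A = 0.7453∠149.9° A.
Step 7 — Complex power: S = V·I* = 141 + j13.61 VA.
Step 8 — Real power: P = Re(S) = 141 W.
Step 9 — Reactive power: Q = Im(S) = 13.61 VAR.
Step 10 — Apparent power: |S| = 141.6 VA.
Step 11 — Power factor: PF = P/|S| = 0.9954 (lagging).

(a) P = 141 W  (b) Q = 13.61 VAR  (c) S = 141.6 VA  (d) PF = 0.9954 (lagging)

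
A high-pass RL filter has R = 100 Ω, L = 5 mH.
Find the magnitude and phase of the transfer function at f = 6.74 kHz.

Step 1 — Angular frequency: ω = 2π·6740 = 4.235e+04 rad/s.
Step 2 — Transfer function: H(jω) = jωL/(R + jωL).
Step 3 — Numerator jωL = j·211.7; denominator R + jωL = 100 + j211.7.
Step 4 — H = 0.8176 + j0.3861.
Step 5 — Magnitude: |H| = 0.9042 (-0.9 dB); phase: φ = 25.3°.

|H| = 0.9042 (-0.9 dB), φ = 25.3°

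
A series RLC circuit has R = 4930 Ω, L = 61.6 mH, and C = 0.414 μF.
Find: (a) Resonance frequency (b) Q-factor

Step 1 — Resonance condition Im(Z)=0 gives ω₀ = 1/√(LC).
Step 2 — ω₀ = 1/√(0.0616·4.14e-07) = 6262 rad/s.
Step 3 — f₀ = ω₀/(2π) = 996.6 Hz.
Step 4 — Series Q: Q = ω₀L/R = 6262·0.0616/4930 = 0.07824.

(a) f₀ = 996.6 Hz  (b) Q = 0.07824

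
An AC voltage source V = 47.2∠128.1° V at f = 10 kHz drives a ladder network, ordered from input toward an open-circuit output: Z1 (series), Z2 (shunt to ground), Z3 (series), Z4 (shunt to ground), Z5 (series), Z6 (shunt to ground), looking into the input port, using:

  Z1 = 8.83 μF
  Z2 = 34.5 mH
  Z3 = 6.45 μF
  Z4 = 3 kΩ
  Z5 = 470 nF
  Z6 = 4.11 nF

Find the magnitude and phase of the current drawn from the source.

Step 1 — Angular frequency: ω = 2π·f = 2π·1e+04 = 6.283e+04 rad/s.
Step 2 — Component impedances:
  Z1: Z = 1/(jωC) = -j/(ω·C) = 0 - j1.802 Ω
  Z2: Z = jωL = j·6.283e+04·0.0345 = 0 + j2168 Ω
  Z3: Z = 1/(jωC) = -j/(ω·C) = 0 - j2.468 Ω
  Z4: Z = R = 3000 Ω
  Z5: Z = 1/(jωC) = -j/(ω·C) = 0 - j33.86 Ω
  Z6: Z = 1/(jωC) = -j/(ω·C) = 0 - j3872 Ω
Step 3 — Ladder network (open output): work backward from the far end, alternating series and parallel combinations. Z_in = 2177 + j1340 Ω = 2556∠31.6° Ω.
Step 4 — Source phasor: V = 47.2∠128.1° V = -29.12 + j37.14 V.
Step 5 — Ohm's law: I = V / Z_total = (-29.12 + j37.14) / (2177 + j1340) = -0.002086 + j0.01835 A.
Step 6 — Convert to polar: |I| = 0.01847 A, ∠I = 96.5°.

I = 0.01847∠96.5° A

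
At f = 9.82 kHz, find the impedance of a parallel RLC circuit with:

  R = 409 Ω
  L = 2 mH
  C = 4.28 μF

Step 1 — Angular frequency: ω = 2π·f = 2π·9820 = 6.17e+04 rad/s.
Step 2 — Component impedances:
  R: Z = R = 409 Ω
  L: Z = jωL = j·6.17e+04·0.002 = 0 + j123.4 Ω
  C: Z = 1/(jωC) = -j/(ω·C) = 0 - j3.787 Ω
Step 3 — Parallel combination: 1/Z_total = 1/R + 1/L + 1/C; Z_total = 0.03731 - j3.906 Ω = 3.906∠-89.5° Ω.

Z = 0.03731 - j3.906 Ω = 3.906∠-89.5° Ω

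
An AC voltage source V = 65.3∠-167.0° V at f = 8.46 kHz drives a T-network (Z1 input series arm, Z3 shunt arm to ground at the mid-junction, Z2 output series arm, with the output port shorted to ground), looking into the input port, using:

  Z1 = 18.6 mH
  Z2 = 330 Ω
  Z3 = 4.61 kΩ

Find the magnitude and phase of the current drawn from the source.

Step 1 — Angular frequency: ω = 2π·f = 2π·8460 = 5.316e+04 rad/s.
Step 2 — Component impedances:
  Z1: Z = jωL = j·5.316e+04·0.0186 = 0 + j988.7 Ω
  Z2: Z = R = 330 Ω
  Z3: Z = R = 4610 Ω
Step 3 — With the output port shorted to ground, the output series arm Z2 runs from the junction to ground; the shunt arm Z3 also runs from the junction to ground. They appear in parallel: Z3 || Z2 = 308 Ω.
Step 4 — Series with input arm Z1: Z_in = Z1 + (Z3 || Z2) = 308 + j988.7 Ω = 1036∠72.7° Ω.
Step 5 — Source phasor: V = 65.3∠-167.0° V = -63.63 - j14.69 V.
Step 6 — Ohm's law: I = V / Z_total = (-63.63 - j14.69) / (308 + j988.7) = -0.03182 + j0.05444 A.
Step 7 — Convert to polar: |I| = 0.06306 A, ∠I = 120.3°.

I = 0.06306∠120.3° A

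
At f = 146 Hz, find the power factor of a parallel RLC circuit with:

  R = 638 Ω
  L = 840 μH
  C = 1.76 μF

Step 1 — Angular frequency: ω = 2π·f = 2π·146 = 917.3 rad/s.
Step 2 — Component impedances:
  R: Z = R = 638 Ω
  L: Z = jωL = j·917.3·0.00084 = 0 + j0.7706 Ω
  C: Z = 1/(jωC) = -j/(ω·C) = 0 - j619.4 Ω
Step 3 — Parallel combination: 1/Z_total = 1/R + 1/L + 1/C; Z_total = 0.000933 + j0.7715 Ω = 0.7715∠89.9° Ω.
Step 4 — Power factor: PF = cos(φ) = Re(Z)/|Z| = 0.000933/0.7715 = 0.001209.
Step 5 — Type: Im(Z) = 0.7715 ⇒ lagging (phase φ = 89.9°).

PF = 0.001209 (lagging, φ = 89.9°)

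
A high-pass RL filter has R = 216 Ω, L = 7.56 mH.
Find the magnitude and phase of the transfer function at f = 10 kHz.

Step 1 — Angular frequency: ω = 2π·1e+04 = 6.283e+04 rad/s.
Step 2 — Transfer function: H(jω) = jωL/(R + jωL).
Step 3 — Numerator jωL = j·475; denominator R + jωL = 216 + j475.
Step 4 — H = 0.8287 + j0.3768.
Step 5 — Magnitude: |H| = 0.9103 (-0.8 dB); phase: φ = 24.5°.

|H| = 0.9103 (-0.8 dB), φ = 24.5°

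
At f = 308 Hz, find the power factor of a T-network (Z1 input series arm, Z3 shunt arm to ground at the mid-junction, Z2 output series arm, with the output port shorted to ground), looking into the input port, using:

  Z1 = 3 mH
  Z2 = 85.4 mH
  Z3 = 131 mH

Step 1 — Angular frequency: ω = 2π·f = 2π·308 = 1935 rad/s.
Step 2 — Component impedances:
  Z1: Z = jωL = j·1935·0.003 = 0 + j5.806 Ω
  Z2: Z = jωL = j·1935·0.0854 = 0 + j165.3 Ω
  Z3: Z = jωL = j·1935·0.131 = 0 + j253.5 Ω
Step 3 — With the output port shorted to ground, the output series arm Z2 runs from the junction to ground; the shunt arm Z3 also runs from the junction to ground. They appear in parallel: Z3 || Z2 = 0 + j100 Ω.
Step 4 — Series with input arm Z1: Z_in = Z1 + (Z3 || Z2) = 0 + j105.9 Ω = 105.9∠90.0° Ω.
Step 5 — Power factor: PF = cos(φ) = Re(Z)/|Z| = 0/105.9 = 0.
Step 6 — Type: Im(Z) = 105.9 ⇒ lagging (phase φ = 90.0°).

PF = 0 (lagging, φ = 90.0°)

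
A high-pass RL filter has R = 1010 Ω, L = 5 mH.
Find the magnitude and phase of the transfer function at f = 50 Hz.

Step 1 — Angular frequency: ω = 2π·50 = 314.2 rad/s.
Step 2 — Transfer function: H(jω) = jωL/(R + jωL).
Step 3 — Numerator jωL = j·1.571; denominator R + jωL = 1010 + j1.571.
Step 4 — H = 2.419e-06 + j0.001555.
Step 5 — Magnitude: |H| = 0.001555 (-56.2 dB); phase: φ = 89.9°.

|H| = 0.001555 (-56.2 dB), φ = 89.9°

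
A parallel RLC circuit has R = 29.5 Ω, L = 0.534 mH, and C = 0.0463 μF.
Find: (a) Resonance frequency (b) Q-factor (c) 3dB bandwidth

Step 1 — Resonance: ω₀ = 1/√(LC) = 1/√(0.000534·4.63e-08) = 2.011e+05 rad/s.
Step 2 — f₀ = ω₀/(2π) = 3.201e+04 Hz.
Step 3 — Parallel Q: Q = R/(ω₀L) = 29.5/(2.011e+05·0.000534) = 0.2747.
Step 4 — Bandwidth: Δω = ω₀/Q = 7.321e+05 rad/s; BW = Δω/(2π) = 1.165e+05 Hz.

(a) f₀ = 3.201e+04 Hz  (b) Q = 0.2747  (c) BW = 1.165e+05 Hz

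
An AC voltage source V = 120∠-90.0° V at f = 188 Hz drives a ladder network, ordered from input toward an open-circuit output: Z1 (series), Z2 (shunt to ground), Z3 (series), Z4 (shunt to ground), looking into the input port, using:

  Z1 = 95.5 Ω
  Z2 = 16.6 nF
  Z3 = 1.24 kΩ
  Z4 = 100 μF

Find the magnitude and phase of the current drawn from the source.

Step 1 — Angular frequency: ω = 2π·f = 2π·188 = 1181 rad/s.
Step 2 — Component impedances:
  Z1: Z = R = 95.5 Ω
  Z2: Z = 1/(jωC) = -j/(ω·C) = 0 - j5.1e+04 Ω
  Z3: Z = R = 1240 Ω
  Z4: Z = 1/(jωC) = -j/(ω·C) = 0 - j8.466 Ω
Step 3 — Ladder network (open output): work backward from the far end, alternating series and parallel combinations. Z_in = 1334 - j38.58 Ω = 1335∠-1.7° Ω.
Step 4 — Source phasor: V = 120∠-90.0° V = 0 - j120 V.
Step 5 — Ohm's law: I = V / Z_total = (0 - j120) / (1334 - j38.58) = 0.002598 - j0.08986 A.
Step 6 — Convert to polar: |I| = 0.08989 A, ∠I = -88.3°.

I = 0.08989∠-88.3° A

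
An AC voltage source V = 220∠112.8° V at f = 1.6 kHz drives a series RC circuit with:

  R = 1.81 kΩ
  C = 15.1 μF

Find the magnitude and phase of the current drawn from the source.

Step 1 — Angular frequency: ω = 2π·f = 2π·1600 = 1.005e+04 rad/s.
Step 2 — Component impedances:
  R: Z = R = 1810 Ω
  C: Z = 1/(jωC) = -j/(ω·C) = 0 - j6.588 Ω
Step 3 — Series combination: Z_total = R + C = 1810 - j6.588 Ω = 1810∠-0.2° Ω.
Step 4 — Source phasor: V = 220∠112.8° V = -85.25 + j202.8 V.
Step 5 — Ohm's law: I = V / Z_total = (-85.25 + j202.8) / (1810 - j6.588) = -0.04751 + j0.1119 A.
Step 6 — Convert to polar: |I| = 0.1215 A, ∠I = 113.0°.

I = 0.1215∠113.0° A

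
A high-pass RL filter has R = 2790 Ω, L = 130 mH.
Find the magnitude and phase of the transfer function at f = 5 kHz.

Step 1 — Angular frequency: ω = 2π·5000 = 3.142e+04 rad/s.
Step 2 — Transfer function: H(jω) = jωL/(R + jωL).
Step 3 — Numerator jωL = j·4084; denominator R + jωL = 2790 + j4084.
Step 4 — H = 0.6818 + j0.4658.
Step 5 — Magnitude: |H| = 0.8257 (-1.7 dB); phase: φ = 34.3°.

|H| = 0.8257 (-1.7 dB), φ = 34.3°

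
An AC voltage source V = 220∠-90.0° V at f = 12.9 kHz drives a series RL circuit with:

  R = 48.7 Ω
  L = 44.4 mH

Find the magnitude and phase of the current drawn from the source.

Step 1 — Angular frequency: ω = 2π·f = 2π·1.29e+04 = 8.105e+04 rad/s.
Step 2 — Component impedances:
  R: Z = R = 48.7 Ω
  L: Z = jωL = j·8.105e+04·0.0444 = 0 + j3599 Ω
Step 3 — Series combination: Z_total = R + L = 48.7 + j3599 Ω = 3599∠89.2° Ω.
Step 4 — Source phasor: V = 220∠-90.0° V = 0 - j220 V.
Step 5 — Ohm's law: I = V / Z_total = (0 - j220) / (48.7 + j3599) = -0.06112 - j0.0008271 A.
Step 6 — Convert to polar: |I| = 0.06113 A, ∠I = -179.2°.

I = 0.06113∠-179.2° A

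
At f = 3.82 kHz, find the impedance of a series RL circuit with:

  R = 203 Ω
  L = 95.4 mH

Step 1 — Angular frequency: ω = 2π·f = 2π·3820 = 2.4e+04 rad/s.
Step 2 — Component impedances:
  R: Z = R = 203 Ω
  L: Z = jωL = j·2.4e+04·0.0954 = 0 + j2290 Ω
Step 3 — Series combination: Z_total = R + L = 203 + j2290 Ω = 2299∠84.9° Ω.

Z = 203 + j2290 Ω = 2299∠84.9° Ω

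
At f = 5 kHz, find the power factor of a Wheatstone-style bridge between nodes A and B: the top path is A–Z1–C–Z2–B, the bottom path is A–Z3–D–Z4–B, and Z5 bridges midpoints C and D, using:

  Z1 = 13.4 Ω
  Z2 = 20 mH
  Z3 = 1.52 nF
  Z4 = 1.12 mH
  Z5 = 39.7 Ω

Step 1 — Angular frequency: ω = 2π·f = 2π·5000 = 3.142e+04 rad/s.
Step 2 — Component impedances:
  Z1: Z = R = 13.4 Ω
  Z2: Z = jωL = j·3.142e+04·0.02 = 0 + j628.3 Ω
  Z3: Z = 1/(jωC) = -j/(ω·C) = 0 - j2.094e+04 Ω
  Z4: Z = jωL = j·3.142e+04·0.00112 = 0 + j35.19 Ω
  Z5: Z = R = 39.7 Ω
Step 3 — Bridge requires nodal analysis (the Z5 bridge couples midpoints C and D, so the two paths cannot be reduced to a simple series/parallel combination). Setting node B to ground and injecting 1 A at node A, the 3-node admittance system at A, C, D solves to V_A = Z_AB = 48.88 + j35.32 Ω = 60.31∠35.8° Ω.
Step 4 — Power factor: PF = cos(φ) = Re(Z)/|Z| = 48.885/60.309 = 0.8106.
Step 5 — Type: Im(Z) = 35.32 ⇒ lagging (phase φ = 35.8°).

PF = 0.8106 (lagging, φ = 35.8°)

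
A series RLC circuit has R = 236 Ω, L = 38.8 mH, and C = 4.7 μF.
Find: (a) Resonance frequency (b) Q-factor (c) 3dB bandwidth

Step 1 — Resonance: ω₀ = 1/√(LC) = 1/√(0.0388·4.7e-06) = 2342 rad/s.
Step 2 — f₀ = ω₀/(2π) = 372.7 Hz.
Step 3 — Series Q: Q = ω₀L/R = 2342·0.0388/236 = 0.385.
Step 4 — Bandwidth: Δω = ω₀/Q = 6082 rad/s; BW = Δω/(2π) = 968.1 Hz.

(a) f₀ = 372.7 Hz  (b) Q = 0.385  (c) BW = 968.1 Hz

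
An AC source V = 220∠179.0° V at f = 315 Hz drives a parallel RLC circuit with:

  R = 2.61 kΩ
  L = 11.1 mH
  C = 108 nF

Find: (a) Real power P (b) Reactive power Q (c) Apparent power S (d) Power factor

Step 1 — Angular frequency: ω = 2π·f = 2π·315 = 1979 rad/s.
Step 2 — Component impedances:
  R: Z = R = 2610 Ω
  L: Z = jωL = j·1979·0.0111 = 0 + j21.97 Ω
  C: Z = 1/(jωC) = -j/(ω·C) = 0 - j4678 Ω
Step 3 — Parallel combination: 1/Z_total = 1/R + 1/L + 1/C; Z_total = 0.1867 + j22.07 Ω = 22.07∠89.5° Ω.
Step 4 — Source phasor: V = 220∠179.0° V = -220 + j3.84 V.
Step 5 — Current: I = V / Z = 0.08967 + j9.967 A = 9.967∠89.5° A.
Step 6 — Complex power: S = V·I* = 18.54 + j2193 VA.
Step 7 — Real power: P = Re(S) = 18.54 W.
Step 8 — Reactive power: Q = Im(S) = 2193 VAR.
Step 9 — Apparent power: |S| = 2193 VA.
Step 10 — Power factor: PF = P/|S| = 0.008457 (lagging).

(a) P = 18.54 W  (b) Q = 2193 VAR  (c) S = 2193 VA  (d) PF = 0.008457 (lagging)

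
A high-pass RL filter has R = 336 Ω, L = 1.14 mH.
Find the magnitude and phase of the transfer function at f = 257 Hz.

Step 1 — Angular frequency: ω = 2π·257 = 1615 rad/s.
Step 2 — Transfer function: H(jω) = jωL/(R + jωL).
Step 3 — Numerator jωL = j·1.841; denominator R + jωL = 336 + j1.841.
Step 4 — H = 3.002e-05 + j0.005479.
Step 5 — Magnitude: |H| = 0.005479 (-45.2 dB); phase: φ = 89.7°.

|H| = 0.005479 (-45.2 dB), φ = 89.7°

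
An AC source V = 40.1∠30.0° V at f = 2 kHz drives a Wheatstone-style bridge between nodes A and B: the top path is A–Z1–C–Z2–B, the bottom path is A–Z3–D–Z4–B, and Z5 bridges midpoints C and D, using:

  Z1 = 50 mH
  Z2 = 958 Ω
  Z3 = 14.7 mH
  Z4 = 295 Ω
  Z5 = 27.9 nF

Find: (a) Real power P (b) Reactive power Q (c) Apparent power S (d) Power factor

Step 1 — Angular frequency: ω = 2π·f = 2π·2000 = 1.257e+04 rad/s.
Step 2 — Component impedances:
  Z1: Z = jωL = j·1.257e+04·0.05 = 0 + j628.3 Ω
  Z2: Z = R = 958 Ω
  Z3: Z = jωL = j·1.257e+04·0.0147 = 0 + j184.7 Ω
  Z4: Z = R = 295 Ω
  Z5: Z = 1/(jωC) = -j/(ω·C) = 0 - j2852 Ω
Step 3 — Bridge requires nodal analysis (the Z5 bridge couples midpoints C and D, so the two paths cannot be reduced to a simple series/parallel combination). Setting node B to ground and injecting 1 A at node A, the 3-node admittance system at A, C, D solves to V_A = Z_AB = 225.6 + j142.8 Ω = 267∠32.3° Ω.
Step 4 — Source phasor: V = 40.1∠30.0° V = 34.73 + j20.05 V.
Step 5 — Current: I = V / Z = 0.1501 - j0.006117 A = 0.1502∠-2.3° A.
Step 6 — Complex power: S = V·I* = 5.089 + j3.221 VA.
Step 7 — Real power: P = Re(S) = 5.089 W.
Step 8 — Reactive power: Q = Im(S) = 3.221 VAR.
Step 9 — Apparent power: |S| = 6.023 VA.
Step 10 — Power factor: PF = P/|S| = 0.8449 (lagging).

(a) P = 5.089 W  (b) Q = 3.221 VAR  (c) S = 6.023 VA  (d) PF = 0.8449 (lagging)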